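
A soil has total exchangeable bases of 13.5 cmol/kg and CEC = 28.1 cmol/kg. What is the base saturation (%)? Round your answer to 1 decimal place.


Step 1: BS = 100 * (sum of bases) / CEC
Step 2: BS = 100 * 13.5 / 28.1
Step 3: BS = 48.0%

48.0


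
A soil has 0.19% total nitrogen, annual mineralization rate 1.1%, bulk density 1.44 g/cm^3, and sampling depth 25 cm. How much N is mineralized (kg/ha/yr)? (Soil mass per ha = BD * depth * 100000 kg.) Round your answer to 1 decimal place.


Step 1: Soil mass per ha = BD * depth * 100000 = 1.44 * 25 * 100000 = 3600000 kg
Step 2: Total N pool = soil mass * N%/100 = 3600000 * 0.19/100 = 6840.0 kg/ha
Step 3: N mineralized = N pool * rate%/100 = 6840.0 * 1.1/100 = 75.2 kg/ha/yr

75.2


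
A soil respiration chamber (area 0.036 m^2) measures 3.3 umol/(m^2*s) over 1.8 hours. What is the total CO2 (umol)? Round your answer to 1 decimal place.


Step 1: Convert time to seconds: 1.8 hr * 3600 = 6480.0 s
Step 2: Total = flux * area * time_s
Step 3: Total = 3.3 * 0.036 * 6480.0
Step 4: Total = 769.8 umol

769.8


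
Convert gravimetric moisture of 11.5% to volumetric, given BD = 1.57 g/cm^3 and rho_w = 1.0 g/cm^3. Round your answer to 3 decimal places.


Step 1: theta = (w / 100) * BD / rho_w
Step 2: theta = (11.5 / 100) * 1.57 / 1.0
Step 3: theta = 0.115 * 1.57
Step 4: theta = 0.181

0.181


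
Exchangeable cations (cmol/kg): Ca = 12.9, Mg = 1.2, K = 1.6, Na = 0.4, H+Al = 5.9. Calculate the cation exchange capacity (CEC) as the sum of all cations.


Step 1: CEC = Ca + Mg + K + Na + (H+Al)
Step 2: CEC = 12.9 + 1.2 + 1.6 + 0.4 + 5.9
Step 3: CEC = 22.0 cmol/kg

22.0


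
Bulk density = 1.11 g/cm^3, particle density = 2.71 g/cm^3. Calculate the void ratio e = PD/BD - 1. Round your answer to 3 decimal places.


Step 1: e = PD / BD - 1
Step 2: e = 2.71 / 1.11 - 1
Step 3: e = 2.44144 - 1
Step 4: e = 1.441

1.441


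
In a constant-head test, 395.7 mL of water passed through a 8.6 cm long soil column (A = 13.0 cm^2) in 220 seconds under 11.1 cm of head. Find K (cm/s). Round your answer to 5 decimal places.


Step 1: K = Q * L / (A * t * h)
Step 2: Numerator = 395.7 * 8.6 = 3403.02
Step 3: Denominator = 13.0 * 220 * 11.1 = 31746.0
Step 4: K = 3403.02 / 31746.0 = 0.1072 cm/s

0.1072


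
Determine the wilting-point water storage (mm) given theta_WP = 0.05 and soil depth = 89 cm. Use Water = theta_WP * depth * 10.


Step 1: Water (mm) = theta_WP * depth * 10
Step 2: Water = 0.05 * 89 * 10
Step 3: Water = 44.5 mm

44.5


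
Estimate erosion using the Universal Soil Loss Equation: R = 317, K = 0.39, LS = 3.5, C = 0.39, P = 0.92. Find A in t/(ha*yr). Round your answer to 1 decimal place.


Step 1: A = R * K * LS * C * P
Step 2: R * K = 317 * 0.39 = 123.63
Step 3: (R*K) * LS = 123.63 * 3.5 = 432.705
Step 4: * C * P = 432.705 * 0.39 * 0.92 = 155.3
Step 5: A = 155.3 t/(ha*yr)

155.3


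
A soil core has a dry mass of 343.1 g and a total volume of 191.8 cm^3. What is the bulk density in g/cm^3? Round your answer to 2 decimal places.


Step 1: Identify the formula: BD = dry mass / volume
Step 2: Substitute values: BD = 343.1 / 191.8
Step 3: BD = 1.79 g/cm^3

1.79


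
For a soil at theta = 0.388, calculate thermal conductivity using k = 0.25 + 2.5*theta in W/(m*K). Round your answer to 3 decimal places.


Step 1: k = 0.25 + 2.5 * theta
Step 2: k = 0.25 + 2.5 * 0.388
Step 3: k = 0.25 + 0.97
Step 4: k = 1.22 W/(m*K)

1.22


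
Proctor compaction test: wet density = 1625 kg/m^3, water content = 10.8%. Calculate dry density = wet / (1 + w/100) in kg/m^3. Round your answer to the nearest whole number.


Step 1: Dry density = wet density / (1 + w/100)
Step 2: Dry density = 1625 / (1 + 10.8/100)
Step 3: Dry density = 1625 / 1.108
Step 4: Dry density = 1467 kg/m^3

1467


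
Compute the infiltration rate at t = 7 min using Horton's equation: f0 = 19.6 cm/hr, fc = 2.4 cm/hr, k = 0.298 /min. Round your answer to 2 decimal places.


Step 1: f = fc + (f0 - fc) * exp(-k * t)
Step 2: exp(-0.298 * 7) = 0.124183
Step 3: f = 2.4 + (19.6 - 2.4) * 0.124183
Step 4: f = 2.4 + 17.2 * 0.124183
Step 5: f = 4.54 cm/hr

4.54


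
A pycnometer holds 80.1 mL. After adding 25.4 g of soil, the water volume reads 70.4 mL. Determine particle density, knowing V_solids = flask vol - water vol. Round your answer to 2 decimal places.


Step 1: Volume of solids = flask volume - water volume with soil
Step 2: V_solids = 80.1 - 70.4 = 9.7 mL
Step 3: Particle density = mass / V_solids = 25.4 / 9.7 = 2.62 g/cm^3

2.62


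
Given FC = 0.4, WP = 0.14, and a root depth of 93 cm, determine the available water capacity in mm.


Step 1: Available water = (FC - WP) * depth * 10
Step 2: AW = (0.4 - 0.14) * 93 * 10
Step 3: AW = 0.26 * 93 * 10
Step 4: AW = 241.8 mm

241.8


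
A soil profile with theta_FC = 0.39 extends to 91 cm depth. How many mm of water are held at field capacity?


Step 1: Water (mm) = theta_FC * depth (cm) * 10
Step 2: Water = 0.39 * 91 * 10
Step 3: Water = 354.9 mm

354.9


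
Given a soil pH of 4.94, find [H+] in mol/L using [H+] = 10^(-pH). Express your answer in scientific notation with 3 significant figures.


Step 1: [H+] = 10^(-pH)
Step 2: [H+] = 10^(-4.94)
Step 3: [H+] = 1.15e-05 mol/L

1.15e-05


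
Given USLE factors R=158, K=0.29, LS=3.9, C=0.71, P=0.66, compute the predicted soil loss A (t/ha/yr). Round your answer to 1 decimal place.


Step 1: A = R * K * LS * C * P
Step 2: R * K = 158 * 0.29 = 45.82
Step 3: (R*K) * LS = 45.82 * 3.9 = 178.698
Step 4: * C * P = 178.698 * 0.71 * 0.66 = 83.7
Step 5: A = 83.7 t/(ha*yr)

83.7


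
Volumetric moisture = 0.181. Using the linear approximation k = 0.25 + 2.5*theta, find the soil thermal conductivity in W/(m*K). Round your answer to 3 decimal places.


Step 1: k = 0.25 + 2.5 * theta
Step 2: k = 0.25 + 2.5 * 0.181
Step 3: k = 0.25 + 0.453
Step 4: k = 0.703 W/(m*K)

0.703


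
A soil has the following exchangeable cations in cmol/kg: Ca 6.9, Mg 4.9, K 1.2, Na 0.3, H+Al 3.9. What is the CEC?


Step 1: CEC = Ca + Mg + K + Na + (H+Al)
Step 2: CEC = 6.9 + 4.9 + 1.2 + 0.3 + 3.9
Step 3: CEC = 17.2 cmol/kg

17.2


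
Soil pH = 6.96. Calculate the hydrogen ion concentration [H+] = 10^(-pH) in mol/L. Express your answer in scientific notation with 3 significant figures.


Step 1: [H+] = 10^(-pH)
Step 2: [H+] = 10^(-6.96)
Step 3: [H+] = 1.10e-07 mol/L

1.10e-07


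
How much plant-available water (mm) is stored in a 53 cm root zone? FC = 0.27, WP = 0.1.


Step 1: Available water = (FC - WP) * depth * 10
Step 2: AW = (0.27 - 0.1) * 53 * 10
Step 3: AW = 0.17 * 53 * 10
Step 4: AW = 90.1 mm

90.1


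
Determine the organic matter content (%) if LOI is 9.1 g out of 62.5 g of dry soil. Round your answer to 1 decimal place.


Step 1: OM% = 100 * LOI / sample mass
Step 2: OM = 100 * 9.1 / 62.5
Step 3: OM = 14.6%

14.6


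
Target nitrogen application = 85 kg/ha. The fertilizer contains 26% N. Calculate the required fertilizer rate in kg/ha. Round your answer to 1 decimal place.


Step 1: Fertilizer rate = target N / (N content / 100)
Step 2: Rate = 85 / (26 / 100)
Step 3: Rate = 85 / 0.26
Step 4: Rate = 326.9 kg/ha

326.9


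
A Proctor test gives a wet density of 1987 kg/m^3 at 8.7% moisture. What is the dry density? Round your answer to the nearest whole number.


Step 1: Dry density = wet density / (1 + w/100)
Step 2: Dry density = 1987 / (1 + 8.7/100)
Step 3: Dry density = 1987 / 1.087
Step 4: Dry density = 1828 kg/m^3

1828


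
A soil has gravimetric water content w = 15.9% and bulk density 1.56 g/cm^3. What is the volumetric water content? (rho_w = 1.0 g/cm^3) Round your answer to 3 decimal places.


Step 1: theta = (w / 100) * BD / rho_w
Step 2: theta = (15.9 / 100) * 1.56 / 1.0
Step 3: theta = 0.159 * 1.56
Step 4: theta = 0.248

0.248


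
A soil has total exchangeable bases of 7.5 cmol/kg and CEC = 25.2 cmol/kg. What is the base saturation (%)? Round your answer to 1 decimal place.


Step 1: BS = 100 * (sum of bases) / CEC
Step 2: BS = 100 * 7.5 / 25.2
Step 3: BS = 29.8%

29.8


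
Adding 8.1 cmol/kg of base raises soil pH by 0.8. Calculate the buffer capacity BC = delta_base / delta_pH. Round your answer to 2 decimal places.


Step 1: BC = change in base / change in pH
Step 2: BC = 8.1 / 0.8
Step 3: BC = 10.13 cmol/(kg*pH unit)

10.13


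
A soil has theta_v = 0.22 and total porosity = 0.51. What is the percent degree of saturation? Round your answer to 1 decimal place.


Step 1: S = 100 * theta_v / n
Step 2: S = 100 * 0.22 / 0.51
Step 3: S = 43.1%

43.1


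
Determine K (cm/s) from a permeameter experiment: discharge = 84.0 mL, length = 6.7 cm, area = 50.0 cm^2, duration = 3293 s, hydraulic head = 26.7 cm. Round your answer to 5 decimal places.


Step 1: K = Q * L / (A * t * h)
Step 2: Numerator = 84.0 * 6.7 = 562.8
Step 3: Denominator = 50.0 * 3293 * 26.7 = 4396155.0
Step 4: K = 562.8 / 4396155.0 = 0.00013 cm/s

0.00013


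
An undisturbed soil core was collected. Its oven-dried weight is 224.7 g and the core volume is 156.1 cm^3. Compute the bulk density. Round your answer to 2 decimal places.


Step 1: Identify the formula: BD = dry mass / volume
Step 2: Substitute values: BD = 224.7 / 156.1
Step 3: BD = 1.44 g/cm^3

1.44


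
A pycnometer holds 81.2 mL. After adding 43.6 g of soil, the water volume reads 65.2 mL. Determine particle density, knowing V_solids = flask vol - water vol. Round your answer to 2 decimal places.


Step 1: Volume of solids = flask volume - water volume with soil
Step 2: V_solids = 81.2 - 65.2 = 16.0 mL
Step 3: Particle density = mass / V_solids = 43.6 / 16.0 = 2.73 g/cm^3

2.73


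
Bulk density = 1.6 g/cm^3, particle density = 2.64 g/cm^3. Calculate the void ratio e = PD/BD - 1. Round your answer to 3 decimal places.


Step 1: e = PD / BD - 1
Step 2: e = 2.64 / 1.6 - 1
Step 3: e = 1.65 - 1
Step 4: e = 0.65

0.65


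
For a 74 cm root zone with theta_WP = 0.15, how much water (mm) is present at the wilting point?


Step 1: Water (mm) = theta_WP * depth * 10
Step 2: Water = 0.15 * 74 * 10
Step 3: Water = 111.0 mm

111.0


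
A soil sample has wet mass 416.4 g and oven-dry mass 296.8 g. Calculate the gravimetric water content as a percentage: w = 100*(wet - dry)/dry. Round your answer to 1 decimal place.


Step 1: Water mass = wet - dry = 416.4 - 296.8 = 119.6 g
Step 2: w = 100 * water mass / dry mass
Step 3: w = 100 * 119.6 / 296.8 = 40.3%

40.3


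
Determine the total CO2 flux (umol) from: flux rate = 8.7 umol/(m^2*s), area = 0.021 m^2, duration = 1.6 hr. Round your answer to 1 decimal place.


Step 1: Convert time to seconds: 1.6 hr * 3600 = 5760.0 s
Step 2: Total = flux * area * time_s
Step 3: Total = 8.7 * 0.021 * 5760.0
Step 4: Total = 1052.4 umol

1052.4


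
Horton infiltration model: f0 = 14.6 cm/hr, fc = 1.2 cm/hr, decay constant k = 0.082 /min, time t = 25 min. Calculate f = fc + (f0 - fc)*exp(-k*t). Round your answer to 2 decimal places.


Step 1: f = fc + (f0 - fc) * exp(-k * t)
Step 2: exp(-0.082 * 25) = 0.128735
Step 3: f = 1.2 + (14.6 - 1.2) * 0.128735
Step 4: f = 1.2 + 13.4 * 0.128735
Step 5: f = 2.93 cm/hr

2.93


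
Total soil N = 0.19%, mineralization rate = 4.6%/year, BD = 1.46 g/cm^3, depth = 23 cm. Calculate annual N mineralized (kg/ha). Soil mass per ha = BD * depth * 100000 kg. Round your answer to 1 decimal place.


Step 1: Soil mass per ha = BD * depth * 100000 = 1.46 * 23 * 100000 = 3358000 kg
Step 2: Total N pool = soil mass * N%/100 = 3358000 * 0.19/100 = 6380.2 kg/ha
Step 3: N mineralized = N pool * rate%/100 = 6380.2 * 4.6/100 = 293.5 kg/ha/yr

293.5


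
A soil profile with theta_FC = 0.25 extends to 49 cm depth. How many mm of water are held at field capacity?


Step 1: Water (mm) = theta_FC * depth (cm) * 10
Step 2: Water = 0.25 * 49 * 10
Step 3: Water = 122.5 mm

122.5


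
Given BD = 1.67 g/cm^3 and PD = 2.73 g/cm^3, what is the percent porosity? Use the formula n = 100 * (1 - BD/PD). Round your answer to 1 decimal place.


Step 1: Formula: n = 100 * (1 - BD / PD)
Step 2: n = 100 * (1 - 1.67 / 2.73)
Step 3: n = 100 * (1 - 0.61172)
Step 4: n = 38.8%

38.8


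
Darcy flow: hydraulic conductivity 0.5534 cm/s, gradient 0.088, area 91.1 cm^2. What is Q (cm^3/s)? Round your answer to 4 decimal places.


Step 1: Apply Darcy's law: Q = K * i * A
Step 2: Q = 0.5534 * 0.088 * 91.1
Step 3: Q = 4.4365 cm^3/s

4.4365


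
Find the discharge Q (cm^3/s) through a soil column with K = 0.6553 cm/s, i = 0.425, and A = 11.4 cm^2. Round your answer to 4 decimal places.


Step 1: Apply Darcy's law: Q = K * i * A
Step 2: Q = 0.6553 * 0.425 * 11.4
Step 3: Q = 3.1749 cm^3/s

3.1749


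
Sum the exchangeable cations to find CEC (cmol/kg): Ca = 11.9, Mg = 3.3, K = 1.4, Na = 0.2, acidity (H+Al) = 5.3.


Step 1: CEC = Ca + Mg + K + Na + (H+Al)
Step 2: CEC = 11.9 + 3.3 + 1.4 + 0.2 + 5.3
Step 3: CEC = 22.1 cmol/kg

22.1


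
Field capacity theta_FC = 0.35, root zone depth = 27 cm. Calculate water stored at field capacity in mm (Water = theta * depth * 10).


Step 1: Water (mm) = theta_FC * depth (cm) * 10
Step 2: Water = 0.35 * 27 * 10
Step 3: Water = 94.5 mm

94.5


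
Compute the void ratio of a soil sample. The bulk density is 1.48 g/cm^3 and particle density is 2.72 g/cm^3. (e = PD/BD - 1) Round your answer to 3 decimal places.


Step 1: e = PD / BD - 1
Step 2: e = 2.72 / 1.48 - 1
Step 3: e = 1.83784 - 1
Step 4: e = 0.838

0.838


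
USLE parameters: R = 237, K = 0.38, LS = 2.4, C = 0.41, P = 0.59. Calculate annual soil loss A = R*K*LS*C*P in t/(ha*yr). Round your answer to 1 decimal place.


Step 1: A = R * K * LS * C * P
Step 2: R * K = 237 * 0.38 = 90.06
Step 3: (R*K) * LS = 90.06 * 2.4 = 216.144
Step 4: * C * P = 216.144 * 0.41 * 0.59 = 52.3
Step 5: A = 52.3 t/(ha*yr)

52.3


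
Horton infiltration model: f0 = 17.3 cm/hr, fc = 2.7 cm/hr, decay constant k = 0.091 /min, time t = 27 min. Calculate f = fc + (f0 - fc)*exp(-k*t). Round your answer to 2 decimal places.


Step 1: f = fc + (f0 - fc) * exp(-k * t)
Step 2: exp(-0.091 * 27) = 0.085692
Step 3: f = 2.7 + (17.3 - 2.7) * 0.085692
Step 4: f = 2.7 + 14.6 * 0.085692
Step 5: f = 3.95 cm/hr

3.95


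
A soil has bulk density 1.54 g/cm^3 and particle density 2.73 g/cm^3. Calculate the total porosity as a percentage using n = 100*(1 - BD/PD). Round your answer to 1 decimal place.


Step 1: Formula: n = 100 * (1 - BD / PD)
Step 2: n = 100 * (1 - 1.54 / 2.73)
Step 3: n = 100 * (1 - 0.5641)
Step 4: n = 43.6%

43.6


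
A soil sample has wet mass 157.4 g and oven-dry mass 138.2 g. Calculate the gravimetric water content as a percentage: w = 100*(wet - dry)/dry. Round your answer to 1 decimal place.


Step 1: Water mass = wet - dry = 157.4 - 138.2 = 19.2 g
Step 2: w = 100 * water mass / dry mass
Step 3: w = 100 * 19.2 / 138.2 = 13.9%

13.9


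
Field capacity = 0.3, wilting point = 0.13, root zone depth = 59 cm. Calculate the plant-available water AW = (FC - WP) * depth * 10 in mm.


Step 1: Available water = (FC - WP) * depth * 10
Step 2: AW = (0.3 - 0.13) * 59 * 10
Step 3: AW = 0.17 * 59 * 10
Step 4: AW = 100.3 mm

100.3


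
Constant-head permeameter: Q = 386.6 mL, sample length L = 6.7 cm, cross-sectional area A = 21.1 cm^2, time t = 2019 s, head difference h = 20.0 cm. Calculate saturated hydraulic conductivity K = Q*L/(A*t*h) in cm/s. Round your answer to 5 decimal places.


Step 1: K = Q * L / (A * t * h)
Step 2: Numerator = 386.6 * 6.7 = 2590.22
Step 3: Denominator = 21.1 * 2019 * 20.0 = 852018.0
Step 4: K = 2590.22 / 852018.0 = 0.00304 cm/s

0.00304


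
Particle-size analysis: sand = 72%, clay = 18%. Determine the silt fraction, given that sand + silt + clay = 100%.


Step 1: sand + silt + clay = 100%
Step 2: silt = 100 - sand - clay
Step 3: silt = 100 - 72 - 18
Step 4: silt = 10%

10


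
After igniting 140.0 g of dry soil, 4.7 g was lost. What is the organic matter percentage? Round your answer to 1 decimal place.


Step 1: OM% = 100 * LOI / sample mass
Step 2: OM = 100 * 4.7 / 140.0
Step 3: OM = 3.4%

3.4


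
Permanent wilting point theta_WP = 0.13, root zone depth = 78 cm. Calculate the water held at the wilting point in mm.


Step 1: Water (mm) = theta_WP * depth * 10
Step 2: Water = 0.13 * 78 * 10
Step 3: Water = 101.4 mm

101.4


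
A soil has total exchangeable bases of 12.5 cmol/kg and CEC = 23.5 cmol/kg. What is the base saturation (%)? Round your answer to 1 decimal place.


Step 1: BS = 100 * (sum of bases) / CEC
Step 2: BS = 100 * 12.5 / 23.5
Step 3: BS = 53.2%

53.2


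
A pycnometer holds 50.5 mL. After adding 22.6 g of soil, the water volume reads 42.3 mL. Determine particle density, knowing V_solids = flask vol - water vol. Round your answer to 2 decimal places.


Step 1: Volume of solids = flask volume - water volume with soil
Step 2: V_solids = 50.5 - 42.3 = 8.2 mL
Step 3: Particle density = mass / V_solids = 22.6 / 8.2 = 2.76 g/cm^3

2.76


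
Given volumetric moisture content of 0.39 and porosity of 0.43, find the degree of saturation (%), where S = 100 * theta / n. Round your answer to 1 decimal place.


Step 1: S = 100 * theta_v / n
Step 2: S = 100 * 0.39 / 0.43
Step 3: S = 90.7%

90.7


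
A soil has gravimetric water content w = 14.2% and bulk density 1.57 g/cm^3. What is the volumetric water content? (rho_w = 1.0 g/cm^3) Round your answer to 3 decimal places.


Step 1: theta = (w / 100) * BD / rho_w
Step 2: theta = (14.2 / 100) * 1.57 / 1.0
Step 3: theta = 0.142 * 1.57
Step 4: theta = 0.223

0.223


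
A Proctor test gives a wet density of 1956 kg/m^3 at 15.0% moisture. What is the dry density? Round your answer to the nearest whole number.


Step 1: Dry density = wet density / (1 + w/100)
Step 2: Dry density = 1956 / (1 + 15.0/100)
Step 3: Dry density = 1956 / 1.15
Step 4: Dry density = 1701 kg/m^3

1701


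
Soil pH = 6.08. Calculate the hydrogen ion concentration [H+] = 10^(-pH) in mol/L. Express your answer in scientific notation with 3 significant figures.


Step 1: [H+] = 10^(-pH)
Step 2: [H+] = 10^(-6.08)
Step 3: [H+] = 8.32e-07 mol/L

8.32e-07


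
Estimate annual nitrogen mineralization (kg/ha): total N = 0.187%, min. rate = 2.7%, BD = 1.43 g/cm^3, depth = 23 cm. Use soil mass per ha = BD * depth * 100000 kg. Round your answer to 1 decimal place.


Step 1: Soil mass per ha = BD * depth * 100000 = 1.43 * 23 * 100000 = 3289000 kg
Step 2: Total N pool = soil mass * N%/100 = 3289000 * 0.187/100 = 6150.43 kg/ha
Step 3: N mineralized = N pool * rate%/100 = 6150.43 * 2.7/100 = 166.1 kg/ha/yr

166.1


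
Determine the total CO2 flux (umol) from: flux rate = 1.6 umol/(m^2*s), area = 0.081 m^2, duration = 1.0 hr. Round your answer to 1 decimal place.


Step 1: Convert time to seconds: 1.0 hr * 3600 = 3600.0 s
Step 2: Total = flux * area * time_s
Step 3: Total = 1.6 * 0.081 * 3600.0
Step 4: Total = 466.6 umol

466.6


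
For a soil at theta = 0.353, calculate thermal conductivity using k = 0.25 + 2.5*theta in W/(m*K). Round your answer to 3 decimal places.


Step 1: k = 0.25 + 2.5 * theta
Step 2: k = 0.25 + 2.5 * 0.353
Step 3: k = 0.25 + 0.883
Step 4: k = 1.133 W/(m*K)

1.133


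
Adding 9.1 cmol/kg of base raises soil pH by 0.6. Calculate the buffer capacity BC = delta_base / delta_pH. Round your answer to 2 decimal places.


Step 1: BC = change in base / change in pH
Step 2: BC = 9.1 / 0.6
Step 3: BC = 15.17 cmol/(kg*pH unit)

15.17


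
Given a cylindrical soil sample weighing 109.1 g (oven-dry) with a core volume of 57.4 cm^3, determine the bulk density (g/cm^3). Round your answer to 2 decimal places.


Step 1: Identify the formula: BD = dry mass / volume
Step 2: Substitute values: BD = 109.1 / 57.4
Step 3: BD = 1.9 g/cm^3

1.9


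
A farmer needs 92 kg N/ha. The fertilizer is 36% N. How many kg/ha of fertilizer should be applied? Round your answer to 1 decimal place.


Step 1: Fertilizer rate = target N / (N content / 100)
Step 2: Rate = 92 / (36 / 100)
Step 3: Rate = 92 / 0.36
Step 4: Rate = 255.6 kg/ha

255.6


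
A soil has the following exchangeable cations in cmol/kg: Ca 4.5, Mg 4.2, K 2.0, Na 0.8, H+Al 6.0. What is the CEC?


Step 1: CEC = Ca + Mg + K + Na + (H+Al)
Step 2: CEC = 4.5 + 4.2 + 2.0 + 0.8 + 6.0
Step 3: CEC = 17.5 cmol/kg

17.5


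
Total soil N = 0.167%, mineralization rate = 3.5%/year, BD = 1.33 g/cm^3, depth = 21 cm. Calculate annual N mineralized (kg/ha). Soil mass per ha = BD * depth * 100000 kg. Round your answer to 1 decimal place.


Step 1: Soil mass per ha = BD * depth * 100000 = 1.33 * 21 * 100000 = 2793000 kg
Step 2: Total N pool = soil mass * N%/100 = 2793000 * 0.167/100 = 4664.31 kg/ha
Step 3: N mineralized = N pool * rate%/100 = 4664.31 * 3.5/100 = 163.3 kg/ha/yr

163.3


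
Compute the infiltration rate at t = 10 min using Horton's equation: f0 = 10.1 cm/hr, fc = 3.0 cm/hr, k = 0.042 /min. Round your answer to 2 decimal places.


Step 1: f = fc + (f0 - fc) * exp(-k * t)
Step 2: exp(-0.042 * 10) = 0.657047
Step 3: f = 3.0 + (10.1 - 3.0) * 0.657047
Step 4: f = 3.0 + 7.1 * 0.657047
Step 5: f = 7.67 cm/hr

7.67


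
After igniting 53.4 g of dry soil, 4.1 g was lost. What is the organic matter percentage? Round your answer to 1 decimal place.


Step 1: OM% = 100 * LOI / sample mass
Step 2: OM = 100 * 4.1 / 53.4
Step 3: OM = 7.7%

7.7


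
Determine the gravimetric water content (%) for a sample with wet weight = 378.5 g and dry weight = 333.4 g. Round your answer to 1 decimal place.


Step 1: Water mass = wet - dry = 378.5 - 333.4 = 45.1 g
Step 2: w = 100 * water mass / dry mass
Step 3: w = 100 * 45.1 / 333.4 = 13.5%

13.5


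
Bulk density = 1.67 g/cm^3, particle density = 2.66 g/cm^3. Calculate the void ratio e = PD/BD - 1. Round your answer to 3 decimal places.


Step 1: e = PD / BD - 1
Step 2: e = 2.66 / 1.67 - 1
Step 3: e = 1.59281 - 1
Step 4: e = 0.593

0.593


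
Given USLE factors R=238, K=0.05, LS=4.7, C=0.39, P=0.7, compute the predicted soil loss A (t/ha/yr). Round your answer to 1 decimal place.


Step 1: A = R * K * LS * C * P
Step 2: R * K = 238 * 0.05 = 11.9
Step 3: (R*K) * LS = 11.9 * 4.7 = 55.93
Step 4: * C * P = 55.93 * 0.39 * 0.7 = 15.3
Step 5: A = 15.3 t/(ha*yr)

15.3


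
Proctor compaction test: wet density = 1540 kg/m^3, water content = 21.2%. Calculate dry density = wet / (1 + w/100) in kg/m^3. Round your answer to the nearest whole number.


Step 1: Dry density = wet density / (1 + w/100)
Step 2: Dry density = 1540 / (1 + 21.2/100)
Step 3: Dry density = 1540 / 1.212
Step 4: Dry density = 1271 kg/m^3

1271


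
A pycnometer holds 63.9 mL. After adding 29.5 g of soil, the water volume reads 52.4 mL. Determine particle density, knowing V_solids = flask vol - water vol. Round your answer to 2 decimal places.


Step 1: Volume of solids = flask volume - water volume with soil
Step 2: V_solids = 63.9 - 52.4 = 11.5 mL
Step 3: Particle density = mass / V_solids = 29.5 / 11.5 = 2.57 g/cm^3

2.57


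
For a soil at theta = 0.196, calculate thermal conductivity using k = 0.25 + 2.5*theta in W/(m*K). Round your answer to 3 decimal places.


Step 1: k = 0.25 + 2.5 * theta
Step 2: k = 0.25 + 2.5 * 0.196
Step 3: k = 0.25 + 0.49
Step 4: k = 0.74 W/(m*K)

0.74


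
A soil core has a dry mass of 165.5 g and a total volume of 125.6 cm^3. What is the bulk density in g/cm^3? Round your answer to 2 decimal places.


Step 1: Identify the formula: BD = dry mass / volume
Step 2: Substitute values: BD = 165.5 / 125.6
Step 3: BD = 1.32 g/cm^3

1.32


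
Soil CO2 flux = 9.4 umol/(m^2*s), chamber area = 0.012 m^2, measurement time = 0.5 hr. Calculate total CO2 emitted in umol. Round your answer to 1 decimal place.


Step 1: Convert time to seconds: 0.5 hr * 3600 = 1800.0 s
Step 2: Total = flux * area * time_s
Step 3: Total = 9.4 * 0.012 * 1800.0
Step 4: Total = 203.0 umol

203.0


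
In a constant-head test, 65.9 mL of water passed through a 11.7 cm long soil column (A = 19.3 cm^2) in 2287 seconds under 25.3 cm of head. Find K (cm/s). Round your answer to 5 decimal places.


Step 1: K = Q * L / (A * t * h)
Step 2: Numerator = 65.9 * 11.7 = 771.03
Step 3: Denominator = 19.3 * 2287 * 25.3 = 1116719.23
Step 4: K = 771.03 / 1116719.23 = 0.00069 cm/s

0.00069


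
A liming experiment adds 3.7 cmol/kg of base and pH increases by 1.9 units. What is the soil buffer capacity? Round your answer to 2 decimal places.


Step 1: BC = change in base / change in pH
Step 2: BC = 3.7 / 1.9
Step 3: BC = 1.95 cmol/(kg*pH unit)

1.95


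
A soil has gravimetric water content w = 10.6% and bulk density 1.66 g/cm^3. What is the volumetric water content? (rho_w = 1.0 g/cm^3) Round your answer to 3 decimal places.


Step 1: theta = (w / 100) * BD / rho_w
Step 2: theta = (10.6 / 100) * 1.66 / 1.0
Step 3: theta = 0.106 * 1.66
Step 4: theta = 0.176

0.176


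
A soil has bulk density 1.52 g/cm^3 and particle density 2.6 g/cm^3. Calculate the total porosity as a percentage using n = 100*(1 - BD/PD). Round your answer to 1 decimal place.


Step 1: Formula: n = 100 * (1 - BD / PD)
Step 2: n = 100 * (1 - 1.52 / 2.6)
Step 3: n = 100 * (1 - 0.58462)
Step 4: n = 41.5%

41.5


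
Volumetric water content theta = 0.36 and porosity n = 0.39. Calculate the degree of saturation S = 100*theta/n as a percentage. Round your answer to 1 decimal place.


Step 1: S = 100 * theta_v / n
Step 2: S = 100 * 0.36 / 0.39
Step 3: S = 92.3%

92.3


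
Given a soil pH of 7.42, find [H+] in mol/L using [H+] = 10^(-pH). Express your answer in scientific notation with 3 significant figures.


Step 1: [H+] = 10^(-pH)
Step 2: [H+] = 10^(-7.42)
Step 3: [H+] = 3.80e-08 mol/L

3.80e-08


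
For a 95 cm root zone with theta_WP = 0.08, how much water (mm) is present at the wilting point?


Step 1: Water (mm) = theta_WP * depth * 10
Step 2: Water = 0.08 * 95 * 10
Step 3: Water = 76.0 mm

76.0


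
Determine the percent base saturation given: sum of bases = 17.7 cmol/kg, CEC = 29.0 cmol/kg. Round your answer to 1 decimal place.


Step 1: BS = 100 * (sum of bases) / CEC
Step 2: BS = 100 * 17.7 / 29.0
Step 3: BS = 61.0%

61.0


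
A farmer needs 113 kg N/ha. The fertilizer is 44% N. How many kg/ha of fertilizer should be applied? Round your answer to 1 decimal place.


Step 1: Fertilizer rate = target N / (N content / 100)
Step 2: Rate = 113 / (44 / 100)
Step 3: Rate = 113 / 0.44
Step 4: Rate = 256.8 kg/ha

256.8


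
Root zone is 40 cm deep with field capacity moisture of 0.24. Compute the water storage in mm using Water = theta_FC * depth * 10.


Step 1: Water (mm) = theta_FC * depth (cm) * 10
Step 2: Water = 0.24 * 40 * 10
Step 3: Water = 96.0 mm

96.0


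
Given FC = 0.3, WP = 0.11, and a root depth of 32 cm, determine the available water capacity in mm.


Step 1: Available water = (FC - WP) * depth * 10
Step 2: AW = (0.3 - 0.11) * 32 * 10
Step 3: AW = 0.19 * 32 * 10
Step 4: AW = 60.8 mm

60.8


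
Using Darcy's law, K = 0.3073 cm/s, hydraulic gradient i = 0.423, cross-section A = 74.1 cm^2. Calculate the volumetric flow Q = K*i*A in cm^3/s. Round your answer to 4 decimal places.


Step 1: Apply Darcy's law: Q = K * i * A
Step 2: Q = 0.3073 * 0.423 * 74.1
Step 3: Q = 9.6321 cm^3/s

9.6321


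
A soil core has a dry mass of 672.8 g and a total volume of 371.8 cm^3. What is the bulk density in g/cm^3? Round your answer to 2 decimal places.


Step 1: Identify the formula: BD = dry mass / volume
Step 2: Substitute values: BD = 672.8 / 371.8
Step 3: BD = 1.81 g/cm^3

1.81


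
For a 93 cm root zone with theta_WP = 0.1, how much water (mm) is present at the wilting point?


Step 1: Water (mm) = theta_WP * depth * 10
Step 2: Water = 0.1 * 93 * 10
Step 3: Water = 93.0 mm

93.0


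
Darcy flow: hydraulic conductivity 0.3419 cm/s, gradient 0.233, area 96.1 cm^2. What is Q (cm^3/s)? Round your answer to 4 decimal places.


Step 1: Apply Darcy's law: Q = K * i * A
Step 2: Q = 0.3419 * 0.233 * 96.1
Step 3: Q = 7.6556 cm^3/s

7.6556


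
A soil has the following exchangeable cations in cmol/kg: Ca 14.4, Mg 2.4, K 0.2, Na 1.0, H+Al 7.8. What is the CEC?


Step 1: CEC = Ca + Mg + K + Na + (H+Al)
Step 2: CEC = 14.4 + 2.4 + 0.2 + 1.0 + 7.8
Step 3: CEC = 25.8 cmol/kg

25.8


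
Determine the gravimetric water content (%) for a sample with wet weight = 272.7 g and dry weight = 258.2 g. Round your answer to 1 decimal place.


Step 1: Water mass = wet - dry = 272.7 - 258.2 = 14.5 g
Step 2: w = 100 * water mass / dry mass
Step 3: w = 100 * 14.5 / 258.2 = 5.6%

5.6


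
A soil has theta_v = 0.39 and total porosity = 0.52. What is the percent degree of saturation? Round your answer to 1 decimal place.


Step 1: S = 100 * theta_v / n
Step 2: S = 100 * 0.39 / 0.52
Step 3: S = 75.0%

75.0


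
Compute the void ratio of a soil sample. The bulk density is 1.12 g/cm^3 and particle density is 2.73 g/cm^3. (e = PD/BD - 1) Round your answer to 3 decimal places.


Step 1: e = PD / BD - 1
Step 2: e = 2.73 / 1.12 - 1
Step 3: e = 2.4375 - 1
Step 4: e = 1.438

1.438


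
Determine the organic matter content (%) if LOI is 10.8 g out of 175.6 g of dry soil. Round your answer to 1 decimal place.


Step 1: OM% = 100 * LOI / sample mass
Step 2: OM = 100 * 10.8 / 175.6
Step 3: OM = 6.2%

6.2


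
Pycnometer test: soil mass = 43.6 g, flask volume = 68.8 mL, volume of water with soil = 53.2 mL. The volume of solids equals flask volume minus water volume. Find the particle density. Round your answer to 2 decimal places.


Step 1: Volume of solids = flask volume - water volume with soil
Step 2: V_solids = 68.8 - 53.2 = 15.6 mL
Step 3: Particle density = mass / V_solids = 43.6 / 15.6 = 2.79 g/cm^3

2.79


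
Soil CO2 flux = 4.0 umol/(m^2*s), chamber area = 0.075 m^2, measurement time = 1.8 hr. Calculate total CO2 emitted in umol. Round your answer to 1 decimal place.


Step 1: Convert time to seconds: 1.8 hr * 3600 = 6480.0 s
Step 2: Total = flux * area * time_s
Step 3: Total = 4.0 * 0.075 * 6480.0
Step 4: Total = 1944.0 umol

1944.0


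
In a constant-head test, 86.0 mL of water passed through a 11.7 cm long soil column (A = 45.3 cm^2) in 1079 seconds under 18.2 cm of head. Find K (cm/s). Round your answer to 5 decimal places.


Step 1: K = Q * L / (A * t * h)
Step 2: Numerator = 86.0 * 11.7 = 1006.2
Step 3: Denominator = 45.3 * 1079 * 18.2 = 889592.34
Step 4: K = 1006.2 / 889592.34 = 0.00113 cm/s

0.00113


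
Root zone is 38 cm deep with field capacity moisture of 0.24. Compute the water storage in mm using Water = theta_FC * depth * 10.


Step 1: Water (mm) = theta_FC * depth (cm) * 10
Step 2: Water = 0.24 * 38 * 10
Step 3: Water = 91.2 mm

91.2


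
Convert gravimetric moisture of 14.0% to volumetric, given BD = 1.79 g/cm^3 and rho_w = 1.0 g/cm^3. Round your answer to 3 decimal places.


Step 1: theta = (w / 100) * BD / rho_w
Step 2: theta = (14.0 / 100) * 1.79 / 1.0
Step 3: theta = 0.14 * 1.79
Step 4: theta = 0.251

0.251


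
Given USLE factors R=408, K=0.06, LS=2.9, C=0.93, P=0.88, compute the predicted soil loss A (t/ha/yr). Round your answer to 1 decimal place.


Step 1: A = R * K * LS * C * P
Step 2: R * K = 408 * 0.06 = 24.48
Step 3: (R*K) * LS = 24.48 * 2.9 = 70.992
Step 4: * C * P = 70.992 * 0.93 * 0.88 = 58.1
Step 5: A = 58.1 t/(ha*yr)

58.1


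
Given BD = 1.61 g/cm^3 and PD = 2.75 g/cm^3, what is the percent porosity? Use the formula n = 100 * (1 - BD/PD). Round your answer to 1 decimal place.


Step 1: Formula: n = 100 * (1 - BD / PD)
Step 2: n = 100 * (1 - 1.61 / 2.75)
Step 3: n = 100 * (1 - 0.58545)
Step 4: n = 41.5%

41.5


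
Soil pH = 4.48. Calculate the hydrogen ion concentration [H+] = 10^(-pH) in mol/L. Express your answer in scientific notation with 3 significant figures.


Step 1: [H+] = 10^(-pH)
Step 2: [H+] = 10^(-4.48)
Step 3: [H+] = 3.31e-05 mol/L

3.31e-05


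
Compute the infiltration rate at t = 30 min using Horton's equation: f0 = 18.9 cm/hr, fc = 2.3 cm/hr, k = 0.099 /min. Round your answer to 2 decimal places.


Step 1: f = fc + (f0 - fc) * exp(-k * t)
Step 2: exp(-0.099 * 30) = 0.051303
Step 3: f = 2.3 + (18.9 - 2.3) * 0.051303
Step 4: f = 2.3 + 16.6 * 0.051303
Step 5: f = 3.15 cm/hr

3.15


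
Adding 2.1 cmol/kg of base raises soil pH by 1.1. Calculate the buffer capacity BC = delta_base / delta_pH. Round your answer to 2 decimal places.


Step 1: BC = change in base / change in pH
Step 2: BC = 2.1 / 1.1
Step 3: BC = 1.91 cmol/(kg*pH unit)

1.91


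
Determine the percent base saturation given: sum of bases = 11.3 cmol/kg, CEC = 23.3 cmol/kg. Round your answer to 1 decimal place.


Step 1: BS = 100 * (sum of bases) / CEC
Step 2: BS = 100 * 11.3 / 23.3
Step 3: BS = 48.5%

48.5


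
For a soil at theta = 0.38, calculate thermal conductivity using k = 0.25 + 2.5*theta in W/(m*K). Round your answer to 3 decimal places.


Step 1: k = 0.25 + 2.5 * theta
Step 2: k = 0.25 + 2.5 * 0.38
Step 3: k = 0.25 + 0.95
Step 4: k = 1.2 W/(m*K)

1.2


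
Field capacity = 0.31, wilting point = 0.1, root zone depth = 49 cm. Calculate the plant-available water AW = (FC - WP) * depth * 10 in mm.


Step 1: Available water = (FC - WP) * depth * 10
Step 2: AW = (0.31 - 0.1) * 49 * 10
Step 3: AW = 0.21 * 49 * 10
Step 4: AW = 102.9 mm

102.9


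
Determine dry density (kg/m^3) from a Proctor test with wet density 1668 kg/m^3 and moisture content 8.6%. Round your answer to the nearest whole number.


Step 1: Dry density = wet density / (1 + w/100)
Step 2: Dry density = 1668 / (1 + 8.6/100)
Step 3: Dry density = 1668 / 1.086
Step 4: Dry density = 1536 kg/m^3

1536


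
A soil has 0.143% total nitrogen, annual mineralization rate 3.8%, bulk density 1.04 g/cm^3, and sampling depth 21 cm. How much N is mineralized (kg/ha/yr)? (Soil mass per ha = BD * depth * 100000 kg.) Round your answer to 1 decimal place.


Step 1: Soil mass per ha = BD * depth * 100000 = 1.04 * 21 * 100000 = 2184000 kg
Step 2: Total N pool = soil mass * N%/100 = 2184000 * 0.143/100 = 3123.12 kg/ha
Step 3: N mineralized = N pool * rate%/100 = 3123.12 * 3.8/100 = 118.7 kg/ha/yr

118.7


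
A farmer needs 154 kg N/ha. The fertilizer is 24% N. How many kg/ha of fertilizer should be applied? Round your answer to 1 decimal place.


Step 1: Fertilizer rate = target N / (N content / 100)
Step 2: Rate = 154 / (24 / 100)
Step 3: Rate = 154 / 0.24
Step 4: Rate = 641.7 kg/ha

641.7


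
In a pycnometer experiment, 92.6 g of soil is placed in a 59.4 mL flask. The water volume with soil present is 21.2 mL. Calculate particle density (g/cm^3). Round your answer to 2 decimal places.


Step 1: Volume of solids = flask volume - water volume with soil
Step 2: V_solids = 59.4 - 21.2 = 38.2 mL
Step 3: Particle density = mass / V_solids = 92.6 / 38.2 = 2.42 g/cm^3

2.42


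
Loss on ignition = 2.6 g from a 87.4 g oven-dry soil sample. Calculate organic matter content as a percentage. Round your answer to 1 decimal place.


Step 1: OM% = 100 * LOI / sample mass
Step 2: OM = 100 * 2.6 / 87.4
Step 3: OM = 3.0%

3.0


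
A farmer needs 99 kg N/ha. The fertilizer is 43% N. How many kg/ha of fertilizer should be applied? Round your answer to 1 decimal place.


Step 1: Fertilizer rate = target N / (N content / 100)
Step 2: Rate = 99 / (43 / 100)
Step 3: Rate = 99 / 0.43
Step 4: Rate = 230.2 kg/ha

230.2


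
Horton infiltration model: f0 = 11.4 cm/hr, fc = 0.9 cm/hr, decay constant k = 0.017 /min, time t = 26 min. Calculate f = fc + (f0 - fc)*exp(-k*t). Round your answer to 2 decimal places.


Step 1: f = fc + (f0 - fc) * exp(-k * t)
Step 2: exp(-0.017 * 26) = 0.64275
Step 3: f = 0.9 + (11.4 - 0.9) * 0.64275
Step 4: f = 0.9 + 10.5 * 0.64275
Step 5: f = 7.65 cm/hr

7.65


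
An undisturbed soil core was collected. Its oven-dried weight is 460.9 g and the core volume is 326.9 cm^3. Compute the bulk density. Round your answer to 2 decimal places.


Step 1: Identify the formula: BD = dry mass / volume
Step 2: Substitute values: BD = 460.9 / 326.9
Step 3: BD = 1.41 g/cm^3

1.41


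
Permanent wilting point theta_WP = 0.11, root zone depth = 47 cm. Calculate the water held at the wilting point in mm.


Step 1: Water (mm) = theta_WP * depth * 10
Step 2: Water = 0.11 * 47 * 10
Step 3: Water = 51.7 mm

51.7


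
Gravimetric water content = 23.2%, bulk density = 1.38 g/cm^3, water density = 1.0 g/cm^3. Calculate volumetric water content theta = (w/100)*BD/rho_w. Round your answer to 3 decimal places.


Step 1: theta = (w / 100) * BD / rho_w
Step 2: theta = (23.2 / 100) * 1.38 / 1.0
Step 3: theta = 0.232 * 1.38
Step 4: theta = 0.32

0.32


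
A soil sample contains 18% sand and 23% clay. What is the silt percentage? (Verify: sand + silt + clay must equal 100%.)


Step 1: sand + silt + clay = 100%
Step 2: silt = 100 - sand - clay
Step 3: silt = 100 - 18 - 23
Step 4: silt = 59%

59


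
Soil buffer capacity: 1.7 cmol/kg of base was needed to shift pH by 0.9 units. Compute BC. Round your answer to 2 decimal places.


Step 1: BC = change in base / change in pH
Step 2: BC = 1.7 / 0.9
Step 3: BC = 1.89 cmol/(kg*pH unit)

1.89


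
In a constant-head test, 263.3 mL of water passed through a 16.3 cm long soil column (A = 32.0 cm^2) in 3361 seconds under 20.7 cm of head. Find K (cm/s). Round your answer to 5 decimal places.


Step 1: K = Q * L / (A * t * h)
Step 2: Numerator = 263.3 * 16.3 = 4291.79
Step 3: Denominator = 32.0 * 3361 * 20.7 = 2226326.4
Step 4: K = 4291.79 / 2226326.4 = 0.00193 cm/s

0.00193


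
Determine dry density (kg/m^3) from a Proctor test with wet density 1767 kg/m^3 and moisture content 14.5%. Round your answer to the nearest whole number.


Step 1: Dry density = wet density / (1 + w/100)
Step 2: Dry density = 1767 / (1 + 14.5/100)
Step 3: Dry density = 1767 / 1.145
Step 4: Dry density = 1543 kg/m^3

1543


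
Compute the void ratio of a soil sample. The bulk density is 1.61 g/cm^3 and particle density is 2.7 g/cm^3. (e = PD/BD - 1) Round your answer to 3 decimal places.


Step 1: e = PD / BD - 1
Step 2: e = 2.7 / 1.61 - 1
Step 3: e = 1.67702 - 1
Step 4: e = 0.677

0.677


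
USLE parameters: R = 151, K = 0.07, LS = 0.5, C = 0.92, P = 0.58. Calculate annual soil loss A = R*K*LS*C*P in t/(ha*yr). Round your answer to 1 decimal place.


Step 1: A = R * K * LS * C * P
Step 2: R * K = 151 * 0.07 = 10.57
Step 3: (R*K) * LS = 10.57 * 0.5 = 5.285
Step 4: * C * P = 5.285 * 0.92 * 0.58 = 2.8
Step 5: A = 2.8 t/(ha*yr)

2.8


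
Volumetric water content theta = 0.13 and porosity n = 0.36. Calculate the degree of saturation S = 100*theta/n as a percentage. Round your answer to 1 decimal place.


Step 1: S = 100 * theta_v / n
Step 2: S = 100 * 0.13 / 0.36
Step 3: S = 36.1%

36.1


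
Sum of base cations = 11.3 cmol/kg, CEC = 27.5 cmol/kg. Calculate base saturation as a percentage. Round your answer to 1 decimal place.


Step 1: BS = 100 * (sum of bases) / CEC
Step 2: BS = 100 * 11.3 / 27.5
Step 3: BS = 41.1%

41.1


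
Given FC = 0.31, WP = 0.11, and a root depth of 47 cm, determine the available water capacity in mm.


Step 1: Available water = (FC - WP) * depth * 10
Step 2: AW = (0.31 - 0.11) * 47 * 10
Step 3: AW = 0.2 * 47 * 10
Step 4: AW = 94.0 mm

94.0


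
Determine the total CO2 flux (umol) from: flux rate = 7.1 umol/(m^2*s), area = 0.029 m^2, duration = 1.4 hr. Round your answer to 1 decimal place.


Step 1: Convert time to seconds: 1.4 hr * 3600 = 5040.0 s
Step 2: Total = flux * area * time_s
Step 3: Total = 7.1 * 0.029 * 5040.0
Step 4: Total = 1037.7 umol

1037.7


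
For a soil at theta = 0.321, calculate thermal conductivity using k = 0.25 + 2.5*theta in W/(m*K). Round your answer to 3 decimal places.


Step 1: k = 0.25 + 2.5 * theta
Step 2: k = 0.25 + 2.5 * 0.321
Step 3: k = 0.25 + 0.803
Step 4: k = 1.053 W/(m*K)

1.053


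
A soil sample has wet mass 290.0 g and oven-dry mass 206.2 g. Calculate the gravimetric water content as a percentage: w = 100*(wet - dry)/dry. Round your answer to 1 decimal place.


Step 1: Water mass = wet - dry = 290.0 - 206.2 = 83.8 g
Step 2: w = 100 * water mass / dry mass
Step 3: w = 100 * 83.8 / 206.2 = 40.6%

40.6
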